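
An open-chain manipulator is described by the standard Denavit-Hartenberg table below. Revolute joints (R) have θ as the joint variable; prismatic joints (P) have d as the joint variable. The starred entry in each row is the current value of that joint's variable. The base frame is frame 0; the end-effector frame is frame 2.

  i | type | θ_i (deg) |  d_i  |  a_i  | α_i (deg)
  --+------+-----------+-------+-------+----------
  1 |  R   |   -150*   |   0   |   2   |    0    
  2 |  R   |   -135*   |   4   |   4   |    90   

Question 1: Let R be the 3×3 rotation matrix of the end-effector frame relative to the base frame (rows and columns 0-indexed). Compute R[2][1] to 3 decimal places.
End-effector y-axis (col 1 of R) = (-0.0000,0.0000,1.0000)
R[2][1] = 1.0000

1.000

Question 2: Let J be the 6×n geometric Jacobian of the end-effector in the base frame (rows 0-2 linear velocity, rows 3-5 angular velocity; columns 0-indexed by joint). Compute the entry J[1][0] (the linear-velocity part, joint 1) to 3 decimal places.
-0.697

axis z_0 = ẑ; lever o_n−o_0 = (-0.6968,2.8637,4.0000)
cross product → J_v[:, 0] = (-2.8637,-0.6968,0.0000)
J_ω[:, 0] = z_0
entry J[1][0] = -0.6968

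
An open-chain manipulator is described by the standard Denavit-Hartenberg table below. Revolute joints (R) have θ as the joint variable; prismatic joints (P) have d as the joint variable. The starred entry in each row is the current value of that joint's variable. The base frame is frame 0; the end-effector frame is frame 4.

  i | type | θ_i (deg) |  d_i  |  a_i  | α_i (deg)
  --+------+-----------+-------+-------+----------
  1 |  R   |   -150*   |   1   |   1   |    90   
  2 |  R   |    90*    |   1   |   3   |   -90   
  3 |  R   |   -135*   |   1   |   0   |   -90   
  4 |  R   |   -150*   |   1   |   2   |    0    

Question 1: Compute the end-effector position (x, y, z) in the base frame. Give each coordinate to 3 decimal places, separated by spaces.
after link 1: o_1 = (-0.8660, -0.5000, 1.0000)
after link 2: o_2 = (-1.3660, 0.3660, 4.0000)
after link 3: o_3 = (-0.5000, 0.8660, 4.0000)
after link 4: o_4 = (0.6248, 0.9177, 5.9319)

0.625 0.918 5.932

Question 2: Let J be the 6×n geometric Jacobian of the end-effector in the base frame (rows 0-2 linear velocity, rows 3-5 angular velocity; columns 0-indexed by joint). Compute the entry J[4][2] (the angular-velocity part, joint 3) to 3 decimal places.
axis z_2 = (0.8660,0.5000,0.0000); lever o_n−o_2 = (1.9909,0.5517,1.9319)
cross product → J_v[:, 2] = (0.9659,-1.6730,-0.5176)
J_ω[:, 2] = z_2
entry J[4][2] = 0.5000

0.500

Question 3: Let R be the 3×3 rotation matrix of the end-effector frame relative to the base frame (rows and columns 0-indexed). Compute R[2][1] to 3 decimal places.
End-effector y-axis (col 1 of R) = (0.5732,0.7392,-0.3536)
R[2][1] = -0.3536

-0.354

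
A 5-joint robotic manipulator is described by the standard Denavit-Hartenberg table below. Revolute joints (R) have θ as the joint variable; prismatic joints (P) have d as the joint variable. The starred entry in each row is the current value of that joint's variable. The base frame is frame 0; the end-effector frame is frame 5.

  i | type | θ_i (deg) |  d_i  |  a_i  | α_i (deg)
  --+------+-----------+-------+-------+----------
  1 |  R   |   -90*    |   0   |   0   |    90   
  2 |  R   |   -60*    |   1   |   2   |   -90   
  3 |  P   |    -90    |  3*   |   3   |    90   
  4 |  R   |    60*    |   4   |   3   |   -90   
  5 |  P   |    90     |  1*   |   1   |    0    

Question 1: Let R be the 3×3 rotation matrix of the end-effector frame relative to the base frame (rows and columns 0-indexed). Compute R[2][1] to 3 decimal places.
-0.433

End-effector y-axis (col 1 of R) = (0.5000,0.7500,-0.4330)
R[2][1] = -0.4330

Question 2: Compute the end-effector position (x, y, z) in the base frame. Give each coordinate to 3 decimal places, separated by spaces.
-4.634 -4.781 3.915

after link 1: o_1 = (0.0000, 0.0000, 0.0000)
after link 2: o_2 = (-1.0000, -1.0000, -1.7321)
after link 3: o_3 = (-4.0000, -3.5981, -0.2321)
after link 4: o_4 = (-5.5000, -3.8481, 4.5311)
after link 5: o_5 = (-4.6340, -4.7811, 3.9151)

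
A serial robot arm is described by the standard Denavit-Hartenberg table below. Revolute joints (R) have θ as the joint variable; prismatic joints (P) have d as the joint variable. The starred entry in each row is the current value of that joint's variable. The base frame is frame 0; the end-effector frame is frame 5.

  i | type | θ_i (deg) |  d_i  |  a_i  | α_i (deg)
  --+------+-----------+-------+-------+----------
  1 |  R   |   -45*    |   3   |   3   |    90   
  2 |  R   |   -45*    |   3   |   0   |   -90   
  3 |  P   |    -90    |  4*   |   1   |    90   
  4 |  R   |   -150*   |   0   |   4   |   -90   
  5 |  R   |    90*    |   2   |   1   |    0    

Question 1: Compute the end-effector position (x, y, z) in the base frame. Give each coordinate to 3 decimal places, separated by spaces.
after link 1: o_1 = (2.1213, -2.1213, 3.0000)
after link 2: o_2 = (0.0000, -4.2426, 3.0000)
after link 3: o_3 = (1.2929, -6.9497, 5.8284)
after link 4: o_4 = (2.7424, -3.5003, 4.4142)
after link 5: o_5 = (1.6693, -3.8413, 2.4824)

1.669 -3.841 2.482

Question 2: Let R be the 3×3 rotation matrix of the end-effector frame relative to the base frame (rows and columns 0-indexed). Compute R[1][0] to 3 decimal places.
-0.500

End-effector x-axis (col 0 of R) = (0.5000,-0.5000,-0.7071)
R[1][0] = -0.5000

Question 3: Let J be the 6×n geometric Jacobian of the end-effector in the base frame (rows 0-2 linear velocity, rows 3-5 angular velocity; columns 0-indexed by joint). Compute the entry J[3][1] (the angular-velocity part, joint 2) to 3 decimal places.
axis z_1 = (-0.7071,-0.7071,0.0000); lever o_n−o_1 = (-0.4521,-1.7200,-0.5176)
cross product → J_v[:, 1] = (0.3660,-0.3660,0.8966)
J_ω[:, 1] = z_1
entry J[3][1] = -0.7071

-0.707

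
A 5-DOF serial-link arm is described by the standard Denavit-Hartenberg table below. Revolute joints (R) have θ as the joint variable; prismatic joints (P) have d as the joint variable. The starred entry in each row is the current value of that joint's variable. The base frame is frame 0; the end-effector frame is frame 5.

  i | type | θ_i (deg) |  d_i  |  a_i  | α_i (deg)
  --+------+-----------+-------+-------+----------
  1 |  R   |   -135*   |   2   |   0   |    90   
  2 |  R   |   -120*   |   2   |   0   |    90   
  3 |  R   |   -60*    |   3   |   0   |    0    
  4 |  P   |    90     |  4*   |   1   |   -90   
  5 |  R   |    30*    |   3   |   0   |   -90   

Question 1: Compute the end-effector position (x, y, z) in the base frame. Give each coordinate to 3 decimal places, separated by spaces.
after link 1: o_1 = (0.0000, 0.0000, 2.0000)
after link 2: o_2 = (-1.4142, 1.4142, 2.0000)
after link 3: o_3 = (0.4229, 3.2513, 3.5000)
after link 4: o_4 = (2.8250, 6.3606, 4.7500)
after link 5: o_5 = (0.4576, 7.6673, 6.0490)

0.458 7.667 6.049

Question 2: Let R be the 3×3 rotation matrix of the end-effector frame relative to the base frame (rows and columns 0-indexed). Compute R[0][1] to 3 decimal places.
End-effector y-axis (col 1 of R) = (0.7891,-0.4356,-0.4330)
R[0][1] = 0.7891

0.789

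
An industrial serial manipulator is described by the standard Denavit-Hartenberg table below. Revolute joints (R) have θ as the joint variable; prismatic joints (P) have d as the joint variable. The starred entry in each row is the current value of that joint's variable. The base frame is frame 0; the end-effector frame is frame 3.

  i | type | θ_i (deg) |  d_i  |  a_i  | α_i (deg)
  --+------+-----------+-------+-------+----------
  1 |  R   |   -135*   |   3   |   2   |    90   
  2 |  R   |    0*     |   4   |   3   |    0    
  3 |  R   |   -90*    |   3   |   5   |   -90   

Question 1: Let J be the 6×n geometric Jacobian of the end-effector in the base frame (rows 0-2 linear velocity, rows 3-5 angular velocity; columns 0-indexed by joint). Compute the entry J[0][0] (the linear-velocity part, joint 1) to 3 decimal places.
-1.414

axis z_0 = ẑ; lever o_n−o_0 = (-8.4853,1.4142,-2.0000)
cross product → J_v[:, 0] = (-1.4142,-8.4853,0.0000)
J_ω[:, 0] = z_0
entry J[0][0] = -1.4142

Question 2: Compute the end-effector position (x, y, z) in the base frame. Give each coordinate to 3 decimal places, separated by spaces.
-8.485 1.414 -2.000

after link 1: o_1 = (-1.4142, -1.4142, 3.0000)
after link 2: o_2 = (-6.3640, -0.7071, 3.0000)
after link 3: o_3 = (-8.4853, 1.4142, -2.0000)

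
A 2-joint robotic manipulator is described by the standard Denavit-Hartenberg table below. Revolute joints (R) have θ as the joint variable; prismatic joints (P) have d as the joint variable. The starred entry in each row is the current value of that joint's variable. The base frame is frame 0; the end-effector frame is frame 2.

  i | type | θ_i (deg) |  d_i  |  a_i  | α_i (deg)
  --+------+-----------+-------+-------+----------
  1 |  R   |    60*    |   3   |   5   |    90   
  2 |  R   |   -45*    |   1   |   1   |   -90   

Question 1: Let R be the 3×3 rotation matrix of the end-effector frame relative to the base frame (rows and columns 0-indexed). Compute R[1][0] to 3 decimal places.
End-effector x-axis (col 0 of R) = (0.3536,0.6124,-0.7071)
R[1][0] = 0.6124

0.612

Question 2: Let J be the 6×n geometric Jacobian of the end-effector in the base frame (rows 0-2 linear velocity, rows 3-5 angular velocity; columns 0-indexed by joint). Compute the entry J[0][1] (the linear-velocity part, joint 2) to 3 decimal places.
axis z_1 = (0.8660,-0.5000,0.0000); lever o_n−o_1 = (1.2196,0.1124,-0.7071)
cross product → J_v[:, 1] = (0.3536,0.6124,0.7071)
J_ω[:, 1] = z_1
entry J[0][1] = 0.3536

0.354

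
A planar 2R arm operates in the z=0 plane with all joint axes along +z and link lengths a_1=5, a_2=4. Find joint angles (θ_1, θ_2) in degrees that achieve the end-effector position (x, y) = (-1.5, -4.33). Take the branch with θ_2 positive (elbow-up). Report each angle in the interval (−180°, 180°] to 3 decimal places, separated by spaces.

cos θ_2 = (20.9989−5²−4²)/(2·5·4) = -0.5000; θ_2 = 120.0018° (elbow-up)
β = atan2(-4.3300,-1.5000) = -109.1071°; ψ = atan2(3.4640,2.9999) = 49.1071°
θ_1 = β − ψ = -158.2143°

-158.214 120.002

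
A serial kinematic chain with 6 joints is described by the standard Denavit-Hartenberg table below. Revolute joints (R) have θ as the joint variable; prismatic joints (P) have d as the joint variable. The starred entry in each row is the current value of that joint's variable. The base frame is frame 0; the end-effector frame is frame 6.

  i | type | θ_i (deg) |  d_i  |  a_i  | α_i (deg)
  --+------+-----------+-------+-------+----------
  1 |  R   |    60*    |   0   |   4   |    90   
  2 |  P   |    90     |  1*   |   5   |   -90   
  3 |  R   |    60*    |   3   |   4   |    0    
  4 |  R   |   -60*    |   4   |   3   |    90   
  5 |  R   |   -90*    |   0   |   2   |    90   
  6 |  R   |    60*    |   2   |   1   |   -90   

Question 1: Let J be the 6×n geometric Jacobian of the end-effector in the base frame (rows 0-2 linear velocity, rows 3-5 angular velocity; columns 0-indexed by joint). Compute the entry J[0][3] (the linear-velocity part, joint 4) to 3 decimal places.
axis z_3 = (-0.5000,-0.8660,0.0000); lever o_n−o_3 = (-0.0000,-1.7321,1.0000)
cross product → J_v[:, 3] = (-0.8660,0.5000,0.8660)
J_ω[:, 3] = z_3
entry J[0][3] = -0.8660

-0.866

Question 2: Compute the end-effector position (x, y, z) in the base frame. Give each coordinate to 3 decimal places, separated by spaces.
after link 1: o_1 = (2.0000, 3.4641, 0.0000)
after link 2: o_2 = (2.8660, 2.9641, 5.0000)
after link 3: o_3 = (-1.6340, 2.0981, 7.0000)
after link 4: o_4 = (-3.6340, -1.3660, 10.0000)
after link 5: o_5 = (-2.6340, 0.3660, 10.0000)
after link 6: o_6 = (-1.6340, 0.3660, 8.0000)

-1.634 0.366 8.000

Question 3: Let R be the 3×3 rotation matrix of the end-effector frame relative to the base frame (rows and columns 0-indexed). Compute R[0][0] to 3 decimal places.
End-effector x-axis (col 0 of R) = (1.0000,-0.0000,0.0000)
R[0][0] = 1.0000

1.000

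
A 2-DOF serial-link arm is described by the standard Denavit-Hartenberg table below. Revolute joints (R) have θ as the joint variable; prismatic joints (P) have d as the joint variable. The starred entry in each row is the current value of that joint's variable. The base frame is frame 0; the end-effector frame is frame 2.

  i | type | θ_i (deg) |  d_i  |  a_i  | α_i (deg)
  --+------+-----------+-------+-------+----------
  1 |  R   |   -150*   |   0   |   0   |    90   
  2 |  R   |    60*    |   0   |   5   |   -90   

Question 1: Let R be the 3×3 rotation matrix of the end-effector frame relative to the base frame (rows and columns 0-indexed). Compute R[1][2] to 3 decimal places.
End-effector z-axis (col 2 of R) = (0.7500,0.4330,0.5000)
R[1][2] = 0.4330

0.433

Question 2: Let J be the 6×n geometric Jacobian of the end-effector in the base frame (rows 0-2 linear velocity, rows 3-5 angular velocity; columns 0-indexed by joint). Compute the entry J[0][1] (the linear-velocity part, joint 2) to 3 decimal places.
axis z_1 = (-0.5000,0.8660,0.0000); lever o_n−o_1 = (-2.1651,-1.2500,4.3301)
cross product → J_v[:, 1] = (3.7500,2.1651,2.5000)
J_ω[:, 1] = z_1
entry J[0][1] = 3.7500

3.750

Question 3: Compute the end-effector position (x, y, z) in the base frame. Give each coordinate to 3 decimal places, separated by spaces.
-2.165 -1.250 4.330

after link 1: o_1 = (0.0000, 0.0000, 0.0000)
after link 2: o_2 = (-2.1651, -1.2500, 4.3301)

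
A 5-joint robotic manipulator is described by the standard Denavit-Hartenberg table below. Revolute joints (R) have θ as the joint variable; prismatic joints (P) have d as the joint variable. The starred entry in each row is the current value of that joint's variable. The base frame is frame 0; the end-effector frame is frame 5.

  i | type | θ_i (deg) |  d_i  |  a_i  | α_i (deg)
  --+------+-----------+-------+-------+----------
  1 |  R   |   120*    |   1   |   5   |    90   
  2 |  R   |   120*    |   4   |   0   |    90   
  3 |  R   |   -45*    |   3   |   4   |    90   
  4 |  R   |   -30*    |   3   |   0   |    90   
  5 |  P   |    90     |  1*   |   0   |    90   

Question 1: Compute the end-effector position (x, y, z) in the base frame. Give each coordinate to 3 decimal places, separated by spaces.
after link 1: o_1 = (-2.5000, 4.3301, 1.0000)
after link 2: o_2 = (0.9641, 6.3301, 1.0000)
after link 3: o_3 = (-2.0773, 5.9412, 4.9495)
after link 4: o_4 = (-4.4448, 5.7991, 3.1124)
after link 5: o_5 = (-3.8520, 5.4794, 2.3732)

-3.852 5.479 2.373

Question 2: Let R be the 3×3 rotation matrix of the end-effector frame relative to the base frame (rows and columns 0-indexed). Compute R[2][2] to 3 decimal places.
End-effector z-axis (col 2 of R) = (-0.1607,-0.9464,0.2803)
R[2][2] = 0.2803

0.280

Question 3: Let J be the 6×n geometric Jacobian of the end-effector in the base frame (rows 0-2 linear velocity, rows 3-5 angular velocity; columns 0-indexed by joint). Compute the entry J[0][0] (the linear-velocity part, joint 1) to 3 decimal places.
axis z_0 = ẑ; lever o_n−o_0 = (-3.8520,5.4794,2.3732)
cross product → J_v[:, 0] = (-5.4794,-3.8520,0.0000)
J_ω[:, 0] = z_0
entry J[0][0] = -5.4794

-5.479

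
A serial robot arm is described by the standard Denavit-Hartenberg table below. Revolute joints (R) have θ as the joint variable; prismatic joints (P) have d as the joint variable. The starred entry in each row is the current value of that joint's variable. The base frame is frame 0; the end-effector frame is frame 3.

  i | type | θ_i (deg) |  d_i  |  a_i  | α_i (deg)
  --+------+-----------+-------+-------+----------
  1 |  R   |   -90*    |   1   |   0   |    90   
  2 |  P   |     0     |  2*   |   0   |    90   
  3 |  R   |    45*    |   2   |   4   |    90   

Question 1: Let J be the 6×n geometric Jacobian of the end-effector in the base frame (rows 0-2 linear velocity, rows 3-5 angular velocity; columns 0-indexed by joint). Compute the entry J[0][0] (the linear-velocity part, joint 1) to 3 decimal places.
2.828

axis z_0 = ẑ; lever o_n−o_0 = (-4.8284,-2.8284,-1.0000)
cross product → J_v[:, 0] = (2.8284,-4.8284,0.0000)
J_ω[:, 0] = z_0
entry J[0][0] = 2.8284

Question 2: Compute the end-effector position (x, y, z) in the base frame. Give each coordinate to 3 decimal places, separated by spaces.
-4.828 -2.828 -1.000

after link 1: o_1 = (0.0000, 0.0000, 1.0000)
after link 2: o_2 = (-2.0000, -0.0000, 1.0000)
after link 3: o_3 = (-4.8284, -2.8284, -1.0000)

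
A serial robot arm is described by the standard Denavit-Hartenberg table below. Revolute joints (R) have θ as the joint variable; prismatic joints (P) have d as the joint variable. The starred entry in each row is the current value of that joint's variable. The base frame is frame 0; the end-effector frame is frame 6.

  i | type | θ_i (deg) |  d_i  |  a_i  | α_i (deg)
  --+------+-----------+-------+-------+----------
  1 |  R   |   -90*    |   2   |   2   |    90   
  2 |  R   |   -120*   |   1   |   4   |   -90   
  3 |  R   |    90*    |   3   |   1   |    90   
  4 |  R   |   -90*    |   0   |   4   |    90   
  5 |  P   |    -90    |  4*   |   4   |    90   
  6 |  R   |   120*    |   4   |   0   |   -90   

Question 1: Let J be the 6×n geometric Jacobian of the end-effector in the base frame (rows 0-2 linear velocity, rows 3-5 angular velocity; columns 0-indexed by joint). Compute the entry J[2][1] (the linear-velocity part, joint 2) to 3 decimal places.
axis z_1 = (-1.0000,-0.0000,0.0000); lever o_n−o_1 = (-4.0000,-2.5981,-1.5000)
cross product → J_v[:, 1] = (0.0000,-1.5000,2.5981)
J_ω[:, 1] = z_1
entry J[2][1] = 2.5981

2.598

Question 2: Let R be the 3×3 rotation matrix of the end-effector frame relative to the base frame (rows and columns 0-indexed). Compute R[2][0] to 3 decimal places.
-0.433

End-effector x-axis (col 0 of R) = (-0.8660,0.2500,-0.4330)
R[2][0] = -0.4330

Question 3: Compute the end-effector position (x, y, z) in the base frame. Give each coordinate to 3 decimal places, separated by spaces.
-4.000 -4.598 0.500

after link 1: o_1 = (0.0000, -2.0000, 2.0000)
after link 2: o_2 = (-1.0000, -0.0000, -1.4641)
after link 3: o_3 = (-0.0000, -2.5981, -2.9641)
after link 4: o_4 = (0.0000, 0.8660, -0.9641)
after link 5: o_5 = (-4.0000, -1.1340, 2.5000)
after link 6: o_6 = (-4.0000, -4.5981, 0.5000)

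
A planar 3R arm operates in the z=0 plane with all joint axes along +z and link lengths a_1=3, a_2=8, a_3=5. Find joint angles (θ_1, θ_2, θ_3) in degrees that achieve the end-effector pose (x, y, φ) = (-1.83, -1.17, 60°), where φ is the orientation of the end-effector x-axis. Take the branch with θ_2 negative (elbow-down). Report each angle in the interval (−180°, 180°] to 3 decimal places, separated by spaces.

-29.999 -120.000 -150.001

wrist centre = target − a_3·(cos φ, sin φ) = (-4.3300, -5.5001)
cos θ_2 = (49.0003−3²−8²)/(2·3·8) = -0.5000; θ_2 = -119.9996° (elbow-down)
β = atan2(-5.5001,-4.3300) = -128.2118°; ψ = atan2(-6.9282,-1.0000) = -98.2128°
θ_1 = β − ψ = -29.9990°
θ_3 = φ − θ_1 − θ_2 = -150.0014° (wrapped to (-180°,180°])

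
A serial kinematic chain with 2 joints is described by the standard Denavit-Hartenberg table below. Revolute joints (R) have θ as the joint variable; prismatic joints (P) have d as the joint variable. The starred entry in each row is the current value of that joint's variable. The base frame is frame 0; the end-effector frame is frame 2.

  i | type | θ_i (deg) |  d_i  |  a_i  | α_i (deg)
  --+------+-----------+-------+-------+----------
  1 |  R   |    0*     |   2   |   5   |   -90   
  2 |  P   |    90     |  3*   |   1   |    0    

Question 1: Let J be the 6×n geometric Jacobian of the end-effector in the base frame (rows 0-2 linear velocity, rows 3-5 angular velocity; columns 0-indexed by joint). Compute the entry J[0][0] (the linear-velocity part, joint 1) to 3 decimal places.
axis z_0 = ẑ; lever o_n−o_0 = (5.0000,3.0000,1.0000)
cross product → J_v[:, 0] = (-3.0000,5.0000,0.0000)
J_ω[:, 0] = z_0
entry J[0][0] = -3.0000

-3.000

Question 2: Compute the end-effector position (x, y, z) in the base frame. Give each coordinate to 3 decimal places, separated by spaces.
after link 1: o_1 = (5.0000, 0.0000, 2.0000)
after link 2: o_2 = (5.0000, 3.0000, 1.0000)

5.000 3.000 1.000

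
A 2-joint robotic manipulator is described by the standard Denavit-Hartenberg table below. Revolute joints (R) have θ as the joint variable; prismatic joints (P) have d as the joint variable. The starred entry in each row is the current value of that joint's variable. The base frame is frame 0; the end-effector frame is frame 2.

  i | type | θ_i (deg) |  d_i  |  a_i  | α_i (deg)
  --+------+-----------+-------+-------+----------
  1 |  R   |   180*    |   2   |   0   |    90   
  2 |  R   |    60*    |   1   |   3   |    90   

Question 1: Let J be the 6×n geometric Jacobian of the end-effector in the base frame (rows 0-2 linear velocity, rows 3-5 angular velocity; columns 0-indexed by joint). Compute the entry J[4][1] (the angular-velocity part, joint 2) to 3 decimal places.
axis z_1 = (0.0000,1.0000,0.0000); lever o_n−o_1 = (-1.5000,1.0000,2.5981)
cross product → J_v[:, 1] = (2.5981,-0.0000,1.5000)
J_ω[:, 1] = z_1
entry J[4][1] = 1.0000

1.000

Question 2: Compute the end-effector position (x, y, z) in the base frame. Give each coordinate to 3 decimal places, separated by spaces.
after link 1: o_1 = (0.0000, 0.0000, 2.0000)
after link 2: o_2 = (-1.5000, 1.0000, 4.5981)

-1.500 1.000 4.598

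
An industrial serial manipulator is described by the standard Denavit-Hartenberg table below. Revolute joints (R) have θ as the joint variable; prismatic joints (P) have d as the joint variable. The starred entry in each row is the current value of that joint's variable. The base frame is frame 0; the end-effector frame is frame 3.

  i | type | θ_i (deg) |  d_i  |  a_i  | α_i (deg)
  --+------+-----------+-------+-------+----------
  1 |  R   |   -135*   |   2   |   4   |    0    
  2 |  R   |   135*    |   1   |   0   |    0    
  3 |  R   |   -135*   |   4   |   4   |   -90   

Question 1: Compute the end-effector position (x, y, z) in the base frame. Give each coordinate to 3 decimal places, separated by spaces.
after link 1: o_1 = (-2.8284, -2.8284, 2.0000)
after link 2: o_2 = (-2.8284, -2.8284, 3.0000)
after link 3: o_3 = (-5.6569, -5.6569, 7.0000)

-5.657 -5.657 7.000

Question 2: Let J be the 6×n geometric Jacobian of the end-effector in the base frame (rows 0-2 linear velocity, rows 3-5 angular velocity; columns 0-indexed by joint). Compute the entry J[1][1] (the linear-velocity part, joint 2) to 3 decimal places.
axis z_1 = (0.0000,0.0000,1.0000); lever o_n−o_1 = (-2.8284,-2.8284,5.0000)
cross product → J_v[:, 1] = (2.8284,-2.8284,0.0000)
J_ω[:, 1] = z_1
entry J[1][1] = -2.8284

-2.828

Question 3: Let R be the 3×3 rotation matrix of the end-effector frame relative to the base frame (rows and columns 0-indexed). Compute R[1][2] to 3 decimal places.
-0.707

End-effector z-axis (col 2 of R) = (0.7071,-0.7071,0.0000)
R[1][2] = -0.7071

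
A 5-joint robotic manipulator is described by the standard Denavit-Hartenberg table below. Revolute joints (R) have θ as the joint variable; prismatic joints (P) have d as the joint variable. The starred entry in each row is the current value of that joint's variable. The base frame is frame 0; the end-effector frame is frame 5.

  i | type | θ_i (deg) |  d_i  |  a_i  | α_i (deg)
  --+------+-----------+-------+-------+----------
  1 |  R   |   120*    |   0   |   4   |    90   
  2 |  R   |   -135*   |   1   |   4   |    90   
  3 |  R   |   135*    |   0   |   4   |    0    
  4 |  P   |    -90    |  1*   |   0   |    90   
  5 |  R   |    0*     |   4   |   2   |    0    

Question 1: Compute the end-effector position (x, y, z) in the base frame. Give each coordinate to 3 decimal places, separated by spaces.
2.359 0.743 -3.121

after link 1: o_1 = (-2.0000, 3.4641, 0.0000)
after link 2: o_2 = (0.2802, 1.5146, -2.8284)
after link 3: o_3 = (1.7297, 4.6609, -0.8284)
after link 4: o_4 = (2.0833, 4.0485, -0.1213)
after link 5: o_5 = (2.3585, 0.7433, -3.1213)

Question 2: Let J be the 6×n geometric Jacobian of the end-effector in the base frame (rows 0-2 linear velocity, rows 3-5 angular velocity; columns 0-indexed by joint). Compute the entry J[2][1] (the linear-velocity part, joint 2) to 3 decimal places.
axis z_1 = (0.8660,0.5000,0.0000); lever o_n−o_1 = (4.3585,-2.7208,-3.1213)
cross product → J_v[:, 1] = (-1.5607,2.7031,-4.5355)
J_ω[:, 1] = z_1
entry J[2][1] = -4.5355

-4.536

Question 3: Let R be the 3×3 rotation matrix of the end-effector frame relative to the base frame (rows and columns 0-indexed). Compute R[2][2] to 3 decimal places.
-0.500

End-effector z-axis (col 2 of R) = (-0.3624,-0.7866,-0.5000)
R[2][2] = -0.5000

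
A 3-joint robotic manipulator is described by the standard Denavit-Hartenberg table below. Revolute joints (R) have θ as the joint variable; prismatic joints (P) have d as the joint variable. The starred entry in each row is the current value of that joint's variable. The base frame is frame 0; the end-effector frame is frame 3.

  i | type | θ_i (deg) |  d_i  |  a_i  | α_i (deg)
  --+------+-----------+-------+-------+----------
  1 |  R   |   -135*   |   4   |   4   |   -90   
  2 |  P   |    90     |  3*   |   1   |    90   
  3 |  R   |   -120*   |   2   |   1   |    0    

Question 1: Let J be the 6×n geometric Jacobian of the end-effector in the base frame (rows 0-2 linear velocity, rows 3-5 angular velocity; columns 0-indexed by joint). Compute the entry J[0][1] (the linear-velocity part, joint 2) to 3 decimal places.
prismatic axis z_1 = (0.7071,-0.7071,0.0000)
J_v[:, 1] = z_1; J_ω[:, 1] = (0,0,0)
entry J[0][1] = 0.7071

0.707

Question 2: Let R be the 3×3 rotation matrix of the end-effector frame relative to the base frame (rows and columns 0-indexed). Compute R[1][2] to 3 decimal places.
End-effector z-axis (col 2 of R) = (-0.7071,-0.7071,0.0000)
R[1][2] = -0.7071

-0.707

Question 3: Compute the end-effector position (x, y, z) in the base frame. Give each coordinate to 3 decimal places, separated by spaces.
-2.734 -5.752 3.500

after link 1: o_1 = (-2.8284, -2.8284, 4.0000)
after link 2: o_2 = (-0.7071, -4.9497, 3.0000)
after link 3: o_3 = (-2.7337, -5.7516, 3.5000)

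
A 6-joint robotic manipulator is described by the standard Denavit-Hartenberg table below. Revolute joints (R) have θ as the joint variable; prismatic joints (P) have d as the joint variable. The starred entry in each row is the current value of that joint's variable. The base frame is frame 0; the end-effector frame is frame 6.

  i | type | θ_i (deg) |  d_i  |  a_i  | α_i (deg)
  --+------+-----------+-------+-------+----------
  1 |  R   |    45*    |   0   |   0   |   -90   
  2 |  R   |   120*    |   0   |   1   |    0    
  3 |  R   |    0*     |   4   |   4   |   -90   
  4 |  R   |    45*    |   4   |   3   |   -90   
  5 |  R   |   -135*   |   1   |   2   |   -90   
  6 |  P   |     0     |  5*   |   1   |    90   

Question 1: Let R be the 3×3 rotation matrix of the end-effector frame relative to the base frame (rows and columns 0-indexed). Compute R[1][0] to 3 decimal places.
0.097

End-effector x-axis (col 0 of R) = (-0.6098,0.0973,0.7866)
R[1][0] = 0.0973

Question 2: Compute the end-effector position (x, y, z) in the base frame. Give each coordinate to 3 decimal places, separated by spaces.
after link 1: o_1 = (0.0000, 0.0000, 0.0000)
after link 2: o_2 = (-0.3536, -0.3536, -0.8660)
after link 3: o_3 = (-4.5962, 1.0607, -4.3301)
after link 4: o_4 = (-6.2957, -3.6388, -4.1672)
after link 5: o_5 = (-6.7653, -3.6942, -1.9817)
after link 6: o_6 = (-8.6562, -8.4136, -1.5925)

-8.656 -8.414 -1.592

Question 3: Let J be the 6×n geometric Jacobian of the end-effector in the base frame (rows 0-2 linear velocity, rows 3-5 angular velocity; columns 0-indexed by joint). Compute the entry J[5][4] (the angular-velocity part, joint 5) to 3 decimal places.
axis z_4 = (0.7500,-0.2500,0.6124); lever o_n−o_4 = (-2.3605,-4.7748,2.5748)
cross product → J_v[:, 4] = (2.2802,-3.3766,-4.1712)
J_ω[:, 4] = z_4
entry J[5][4] = 0.6124

0.612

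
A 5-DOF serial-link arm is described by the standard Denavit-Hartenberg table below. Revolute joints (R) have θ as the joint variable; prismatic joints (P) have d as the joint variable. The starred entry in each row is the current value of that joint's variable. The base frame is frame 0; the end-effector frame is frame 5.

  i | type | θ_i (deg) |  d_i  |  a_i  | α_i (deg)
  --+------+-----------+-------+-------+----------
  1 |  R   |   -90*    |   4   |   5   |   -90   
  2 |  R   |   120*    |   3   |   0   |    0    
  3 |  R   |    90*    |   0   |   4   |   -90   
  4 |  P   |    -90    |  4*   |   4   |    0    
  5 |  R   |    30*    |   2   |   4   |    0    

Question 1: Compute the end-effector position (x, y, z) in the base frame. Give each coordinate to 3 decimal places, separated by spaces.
after link 1: o_1 = (0.0000, -5.0000, 4.0000)
after link 2: o_2 = (3.0000, -5.0000, 4.0000)
after link 3: o_3 = (3.0000, -1.5359, 6.0000)
after link 4: o_4 = (7.0000, -3.5359, 9.4641)
after link 5: o_5 = (10.4641, -2.8038, 12.1962)

10.464 -2.804 12.196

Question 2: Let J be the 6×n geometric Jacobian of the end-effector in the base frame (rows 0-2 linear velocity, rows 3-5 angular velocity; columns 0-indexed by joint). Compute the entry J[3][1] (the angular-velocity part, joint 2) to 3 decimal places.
axis z_1 = (1.0000,0.0000,0.0000); lever o_n−o_1 = (10.4641,2.1962,8.1962)
cross product → J_v[:, 1] = (0.0000,-8.1962,2.1962)
J_ω[:, 1] = z_1
entry J[3][1] = 1.0000

1.000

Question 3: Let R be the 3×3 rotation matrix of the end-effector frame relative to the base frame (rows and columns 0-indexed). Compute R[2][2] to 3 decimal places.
End-effector z-axis (col 2 of R) = (0.0000,-0.5000,0.8660)
R[2][2] = 0.8660

0.866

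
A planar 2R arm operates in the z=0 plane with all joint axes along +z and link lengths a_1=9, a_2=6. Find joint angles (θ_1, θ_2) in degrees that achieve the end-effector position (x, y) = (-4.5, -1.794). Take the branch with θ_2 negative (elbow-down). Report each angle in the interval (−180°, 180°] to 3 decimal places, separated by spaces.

-120.003 -150.001

cos θ_2 = (23.4684−9²−6²)/(2·9·6) = -0.8660; θ_2 = -150.0009° (elbow-down)
β = atan2(-1.7940,-4.5000) = -158.2645°; ψ = atan2(-2.9999,3.8038) = -38.2616°
θ_1 = β − ψ = -120.0029°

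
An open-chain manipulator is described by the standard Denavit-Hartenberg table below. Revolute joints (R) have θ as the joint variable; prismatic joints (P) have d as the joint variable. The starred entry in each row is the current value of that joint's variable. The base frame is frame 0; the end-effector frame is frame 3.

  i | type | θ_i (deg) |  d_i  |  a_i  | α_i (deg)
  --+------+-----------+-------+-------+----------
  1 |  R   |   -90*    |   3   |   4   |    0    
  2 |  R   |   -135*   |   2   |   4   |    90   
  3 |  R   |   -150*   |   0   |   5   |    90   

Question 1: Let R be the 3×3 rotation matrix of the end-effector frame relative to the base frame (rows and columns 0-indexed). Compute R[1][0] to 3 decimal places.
-0.612

End-effector x-axis (col 0 of R) = (0.6124,-0.6124,-0.5000)
R[1][0] = -0.6124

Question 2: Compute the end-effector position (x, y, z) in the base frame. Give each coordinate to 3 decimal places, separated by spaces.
after link 1: o_1 = (0.0000, -4.0000, 3.0000)
after link 2: o_2 = (-2.8284, -1.1716, 5.0000)
after link 3: o_3 = (0.2334, -4.2334, 2.5000)

0.233 -4.233 2.500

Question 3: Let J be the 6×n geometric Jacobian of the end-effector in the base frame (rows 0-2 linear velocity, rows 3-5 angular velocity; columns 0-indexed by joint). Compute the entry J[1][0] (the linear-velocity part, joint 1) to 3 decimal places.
axis z_0 = ẑ; lever o_n−o_0 = (0.2334,-4.2334,2.5000)
cross product → J_v[:, 0] = (4.2334,0.2334,-0.0000)
J_ω[:, 0] = z_0
entry J[1][0] = 0.2334

0.233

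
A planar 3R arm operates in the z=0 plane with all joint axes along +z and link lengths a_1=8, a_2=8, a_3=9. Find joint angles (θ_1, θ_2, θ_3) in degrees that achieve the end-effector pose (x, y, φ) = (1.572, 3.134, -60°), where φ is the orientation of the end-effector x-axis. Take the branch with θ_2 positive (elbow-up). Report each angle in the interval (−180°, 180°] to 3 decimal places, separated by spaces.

59.999 90.000 150.001

wrist centre = target − a_3·(cos φ, sin φ) = (-2.9280, 10.9282)
cos θ_2 = (127.9994−8²−8²)/(2·8·8) = -0.0000; θ_2 = 90.0003° (elbow-up)
β = atan2(10.9282,-2.9280) = 104.9990°; ψ = atan2(8.0000,8.0000) = 45.0001°
θ_1 = β − ψ = 59.9988°
θ_3 = φ − θ_1 − θ_2 = 150.0009° (wrapped to (-180°,180°])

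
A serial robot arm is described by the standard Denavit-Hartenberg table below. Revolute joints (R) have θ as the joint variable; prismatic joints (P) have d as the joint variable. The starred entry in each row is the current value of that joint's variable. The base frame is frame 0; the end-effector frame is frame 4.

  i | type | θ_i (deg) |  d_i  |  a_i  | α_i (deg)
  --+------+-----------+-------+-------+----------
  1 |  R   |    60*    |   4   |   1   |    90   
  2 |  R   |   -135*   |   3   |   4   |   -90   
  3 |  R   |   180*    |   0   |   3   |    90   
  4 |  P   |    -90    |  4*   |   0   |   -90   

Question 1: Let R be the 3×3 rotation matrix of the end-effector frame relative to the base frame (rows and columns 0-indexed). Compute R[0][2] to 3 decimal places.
End-effector z-axis (col 2 of R) = (0.3536,0.6124,0.7071)
R[0][2] = 0.3536

0.354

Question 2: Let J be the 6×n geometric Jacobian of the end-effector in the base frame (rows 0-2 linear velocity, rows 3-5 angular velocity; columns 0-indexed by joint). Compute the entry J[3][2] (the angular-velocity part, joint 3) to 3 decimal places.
axis z_2 = (0.3536,0.6124,-0.7071); lever o_n−o_2 = (-2.4034,3.8371,2.1213)
cross product → J_v[:, 2] = (4.0123,0.9495,2.8284)
J_ω[:, 2] = z_2
entry J[3][2] = 0.3536

0.354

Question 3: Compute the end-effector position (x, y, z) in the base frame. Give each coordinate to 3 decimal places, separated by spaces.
-0.720 0.754 3.293

after link 1: o_1 = (0.5000, 0.8660, 4.0000)
after link 2: o_2 = (1.6839, -3.0835, 1.1716)
after link 3: o_3 = (2.7445, -1.2463, 3.2929)
after link 4: o_4 = (-0.7196, 0.7537, 3.2929)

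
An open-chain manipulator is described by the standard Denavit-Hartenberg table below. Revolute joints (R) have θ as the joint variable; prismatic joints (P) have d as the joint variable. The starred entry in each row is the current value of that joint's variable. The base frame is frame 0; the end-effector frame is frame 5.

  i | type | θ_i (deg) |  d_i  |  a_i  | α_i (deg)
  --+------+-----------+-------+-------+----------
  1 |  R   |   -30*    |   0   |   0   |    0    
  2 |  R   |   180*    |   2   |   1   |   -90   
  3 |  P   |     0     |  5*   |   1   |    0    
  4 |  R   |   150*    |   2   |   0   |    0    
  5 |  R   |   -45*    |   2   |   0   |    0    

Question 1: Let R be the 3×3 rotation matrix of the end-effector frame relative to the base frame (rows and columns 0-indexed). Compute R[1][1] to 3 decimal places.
End-effector y-axis (col 1 of R) = (0.8365,-0.4830,0.2588)
R[1][1] = -0.4830

-0.483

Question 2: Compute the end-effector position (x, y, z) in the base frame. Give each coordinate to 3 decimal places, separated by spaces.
-6.232 -6.794 2.000

after link 1: o_1 = (0.0000, 0.0000, 0.0000)
after link 2: o_2 = (-0.8660, 0.5000, 2.0000)
after link 3: o_3 = (-4.2321, -3.3301, 2.0000)
after link 4: o_4 = (-5.2321, -5.0622, 2.0000)
after link 5: o_5 = (-6.2321, -6.7942, 2.0000)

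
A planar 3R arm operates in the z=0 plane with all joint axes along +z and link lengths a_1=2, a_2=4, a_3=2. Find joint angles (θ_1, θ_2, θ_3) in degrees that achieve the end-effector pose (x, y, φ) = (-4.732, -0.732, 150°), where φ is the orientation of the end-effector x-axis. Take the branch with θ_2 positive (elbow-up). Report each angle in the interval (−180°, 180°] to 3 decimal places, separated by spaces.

wrist centre = target − a_3·(cos φ, sin φ) = (-2.9999, -1.7320)
cos θ_2 = (11.9995−2²−4²)/(2·2·4) = -0.5000; θ_2 = 120.0020° (elbow-up)
β = atan2(-1.7320,-2.9999) = -150.0003°; ψ = atan2(3.4640,-0.0001) = 90.0020°
θ_1 = β − ψ = -240.0023°
θ_3 = φ − θ_1 − θ_2 = -89.9997° (wrapped to (-180°,180°])

119.998 120.002 -90.000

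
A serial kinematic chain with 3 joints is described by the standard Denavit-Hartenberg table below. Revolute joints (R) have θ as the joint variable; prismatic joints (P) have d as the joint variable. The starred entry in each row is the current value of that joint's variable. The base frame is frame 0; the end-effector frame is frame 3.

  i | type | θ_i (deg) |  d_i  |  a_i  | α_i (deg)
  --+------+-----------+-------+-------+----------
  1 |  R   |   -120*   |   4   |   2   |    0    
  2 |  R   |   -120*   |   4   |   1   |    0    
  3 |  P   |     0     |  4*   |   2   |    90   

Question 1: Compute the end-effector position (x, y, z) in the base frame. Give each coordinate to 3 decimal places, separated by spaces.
-2.500 0.866 12.000

after link 1: o_1 = (-1.0000, -1.7321, 4.0000)
after link 2: o_2 = (-1.5000, -0.8660, 8.0000)
after link 3: o_3 = (-2.5000, 0.8660, 12.0000)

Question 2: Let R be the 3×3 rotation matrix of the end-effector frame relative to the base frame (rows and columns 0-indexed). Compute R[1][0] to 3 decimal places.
End-effector x-axis (col 0 of R) = (-0.5000,0.8660,0.0000)
R[1][0] = 0.8660

0.866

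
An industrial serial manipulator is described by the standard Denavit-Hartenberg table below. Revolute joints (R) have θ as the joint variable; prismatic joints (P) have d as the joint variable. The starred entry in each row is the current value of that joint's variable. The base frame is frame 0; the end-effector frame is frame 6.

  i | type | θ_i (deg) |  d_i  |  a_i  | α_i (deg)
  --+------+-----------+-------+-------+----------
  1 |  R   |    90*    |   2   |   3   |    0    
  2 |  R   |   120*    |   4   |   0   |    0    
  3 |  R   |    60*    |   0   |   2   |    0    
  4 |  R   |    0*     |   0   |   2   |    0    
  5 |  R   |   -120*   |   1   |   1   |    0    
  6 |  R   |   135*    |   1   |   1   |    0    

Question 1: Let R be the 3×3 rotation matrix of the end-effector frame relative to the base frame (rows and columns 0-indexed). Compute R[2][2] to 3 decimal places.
1.000

End-effector z-axis (col 2 of R) = (0.0000,0.0000,1.0000)
R[2][2] = 1.0000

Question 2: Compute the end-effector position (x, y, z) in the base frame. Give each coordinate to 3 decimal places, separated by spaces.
after link 1: o_1 = (0.0000, 3.0000, 2.0000)
after link 2: o_2 = (0.0000, 3.0000, 6.0000)
after link 3: o_3 = (-0.0000, 1.0000, 6.0000)
after link 4: o_4 = (-0.0000, -1.0000, 6.0000)
after link 5: o_5 = (-0.8660, -0.5000, 7.0000)
after link 6: o_6 = (-0.6072, -1.4659, 8.0000)

-0.607 -1.466 8.000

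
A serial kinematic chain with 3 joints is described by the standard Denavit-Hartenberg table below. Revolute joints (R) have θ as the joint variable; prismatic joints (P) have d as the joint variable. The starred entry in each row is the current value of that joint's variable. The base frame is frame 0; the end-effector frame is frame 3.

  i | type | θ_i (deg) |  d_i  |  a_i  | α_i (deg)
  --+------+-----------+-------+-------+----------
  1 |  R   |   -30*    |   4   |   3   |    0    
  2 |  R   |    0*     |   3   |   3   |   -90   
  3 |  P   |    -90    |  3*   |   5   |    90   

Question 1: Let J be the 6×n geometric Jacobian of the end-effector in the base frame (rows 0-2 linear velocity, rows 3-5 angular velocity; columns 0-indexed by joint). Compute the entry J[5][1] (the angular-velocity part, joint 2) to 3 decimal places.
1.000

axis z_1 = (0.0000,0.0000,1.0000); lever o_n−o_1 = (4.0981,1.0981,8.0000)
cross product → J_v[:, 1] = (-1.0981,4.0981,0.0000)
J_ω[:, 1] = z_1
entry J[5][1] = 1.0000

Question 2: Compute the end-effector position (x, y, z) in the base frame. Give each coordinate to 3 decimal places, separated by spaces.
6.696 -0.402 12.000

after link 1: o_1 = (2.5981, -1.5000, 4.0000)
after link 2: o_2 = (5.1962, -3.0000, 7.0000)
after link 3: o_3 = (6.6962, -0.4019, 12.0000)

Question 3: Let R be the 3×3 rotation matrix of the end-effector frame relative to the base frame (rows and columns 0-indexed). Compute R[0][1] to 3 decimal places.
0.500

End-effector y-axis (col 1 of R) = (0.5000,0.8660,0.0000)
R[0][1] = 0.5000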